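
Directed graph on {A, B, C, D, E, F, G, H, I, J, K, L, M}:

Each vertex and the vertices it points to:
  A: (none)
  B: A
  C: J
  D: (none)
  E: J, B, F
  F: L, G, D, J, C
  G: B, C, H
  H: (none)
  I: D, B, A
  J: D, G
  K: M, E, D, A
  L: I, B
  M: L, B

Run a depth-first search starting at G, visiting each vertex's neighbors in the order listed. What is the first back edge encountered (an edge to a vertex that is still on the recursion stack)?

J->G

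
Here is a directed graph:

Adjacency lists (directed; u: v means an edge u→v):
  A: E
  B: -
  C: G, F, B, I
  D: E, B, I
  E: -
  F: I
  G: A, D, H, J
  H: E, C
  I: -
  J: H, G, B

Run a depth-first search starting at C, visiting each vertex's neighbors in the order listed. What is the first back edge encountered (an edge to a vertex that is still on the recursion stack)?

DFS from C (visiting each vertex's neighbors in the order listed); mark gray on enter, black on exit:
C gray
  G gray
    A gray
      E gray
      E black
    A black
    D gray
      D→E: E black — skip
      B gray
      B black
      I gray
      I black
    D black
    H gray
      H→E: E black — skip
      H→C: C is gray → back edge
First back edge: H → C.

H→C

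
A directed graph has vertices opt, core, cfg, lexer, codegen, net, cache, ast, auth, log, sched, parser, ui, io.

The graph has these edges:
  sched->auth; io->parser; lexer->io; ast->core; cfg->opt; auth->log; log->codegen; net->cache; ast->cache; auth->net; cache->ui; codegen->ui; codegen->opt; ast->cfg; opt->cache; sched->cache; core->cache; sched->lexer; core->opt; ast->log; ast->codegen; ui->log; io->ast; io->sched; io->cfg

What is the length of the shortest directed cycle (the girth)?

3

For each vertex v, BFS finds the shortest path from v back to v.
The shortest such closed walk is lexer → io → sched → lexer, length 3.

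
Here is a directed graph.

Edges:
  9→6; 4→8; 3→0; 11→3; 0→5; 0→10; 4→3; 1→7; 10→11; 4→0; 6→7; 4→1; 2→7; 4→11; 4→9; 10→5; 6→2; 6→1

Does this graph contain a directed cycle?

Yes

DFS with white/gray/black marking, starting from 0:
0 gray
  10 gray
    5 gray
    5 black
    11 gray
      3 gray
        3→0: 0 is gray → back edge
Back edge found, so a cycle exists: 0 → 10 → 11 → 3 → 0.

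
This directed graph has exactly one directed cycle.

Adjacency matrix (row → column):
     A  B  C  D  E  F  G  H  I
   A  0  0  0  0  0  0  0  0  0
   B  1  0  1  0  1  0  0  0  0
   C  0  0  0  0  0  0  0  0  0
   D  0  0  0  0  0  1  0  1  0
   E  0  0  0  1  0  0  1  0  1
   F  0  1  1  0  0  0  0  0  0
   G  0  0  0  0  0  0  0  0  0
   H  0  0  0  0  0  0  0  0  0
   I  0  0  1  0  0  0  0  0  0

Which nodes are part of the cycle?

B, D, E, F

DFS with gray/black marking from B:
B gray
  E gray
    G gray
    G black
    I gray
      C gray
      C black
    I black
    D gray
      H gray
      H black
      F gray
        F→C: C black — skip
        F→B: B is gray → back edge
Back edge closes the cycle B → E → D → F → B; its vertices are {B, D, E, F}.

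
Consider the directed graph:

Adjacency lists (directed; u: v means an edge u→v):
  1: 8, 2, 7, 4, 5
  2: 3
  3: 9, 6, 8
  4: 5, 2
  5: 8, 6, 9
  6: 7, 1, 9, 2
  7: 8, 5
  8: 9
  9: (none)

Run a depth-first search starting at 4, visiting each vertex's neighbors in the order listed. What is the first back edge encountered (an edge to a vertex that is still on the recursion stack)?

DFS from 4 (visiting each vertex's neighbors in the order listed); mark gray on enter, black on exit:
4 gray
  5 gray
    8 gray
      9 gray
      9 black
    8 black
    6 gray
      7 gray
        7→8: 8 black — skip
        7→5: 5 is gray → back edge
First back edge: 7 → 5.

7->5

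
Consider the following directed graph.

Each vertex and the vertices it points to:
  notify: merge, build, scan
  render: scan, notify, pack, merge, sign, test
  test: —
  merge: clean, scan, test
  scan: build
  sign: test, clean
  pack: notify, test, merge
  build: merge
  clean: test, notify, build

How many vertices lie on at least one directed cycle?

A vertex is on a directed cycle iff it belongs to a strongly connected component of size ≥ 2 (or has a self-loop).
The vertices on cycles are {scan, build, clean, merge, notify} — 5 in total.

5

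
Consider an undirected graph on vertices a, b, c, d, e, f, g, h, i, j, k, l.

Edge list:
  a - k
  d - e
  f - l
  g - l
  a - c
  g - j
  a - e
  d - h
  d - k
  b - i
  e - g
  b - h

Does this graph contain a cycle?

Yes

DFS, tracking each vertex's parent; an edge to a visited non-parent vertex closes a cycle.
Start from b:
visit b (parent –)
  visit i (parent b)
    i–b: parent, skip
  visit h (parent b)
    visit d (parent h)
      d–h: parent, skip
      visit e (parent d)
        visit a (parent e)
          visit c (parent a)
            c–a: parent, skip
          a–e: parent, skip
          visit k (parent a)
            k–a: parent, skip
            k–d: d visited and ≠ parent → cycle
Cycle: d – e – a – k – d.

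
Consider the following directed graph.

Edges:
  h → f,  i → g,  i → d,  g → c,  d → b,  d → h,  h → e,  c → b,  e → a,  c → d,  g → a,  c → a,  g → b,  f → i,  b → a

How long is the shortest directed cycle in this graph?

For each vertex v, BFS finds the shortest path from v back to v.
The shortest such closed walk is h → f → i → d → h, length 4.

4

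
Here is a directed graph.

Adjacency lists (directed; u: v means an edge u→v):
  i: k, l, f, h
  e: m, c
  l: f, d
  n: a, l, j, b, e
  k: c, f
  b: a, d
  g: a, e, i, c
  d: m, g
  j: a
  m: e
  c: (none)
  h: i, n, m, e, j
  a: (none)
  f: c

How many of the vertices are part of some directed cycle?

9

A vertex is on a directed cycle iff it belongs to a strongly connected component of size ≥ 2 (or has a self-loop).
The vertices on cycles are {b, d, e, g, h, i, l, m, n} — 9 in total.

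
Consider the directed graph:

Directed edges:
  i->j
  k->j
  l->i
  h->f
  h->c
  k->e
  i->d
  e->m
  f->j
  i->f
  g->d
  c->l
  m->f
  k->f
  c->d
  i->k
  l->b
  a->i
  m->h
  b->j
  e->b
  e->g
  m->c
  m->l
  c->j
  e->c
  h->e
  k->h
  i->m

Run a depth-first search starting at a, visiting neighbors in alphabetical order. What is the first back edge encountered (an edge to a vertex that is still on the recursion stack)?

DFS from a (visiting neighbors in alphabetical order); mark gray on enter, black on exit:
a gray
  i gray
    d gray
    d black
    f gray
      j gray
      j black
    f black
    i→j: j black — skip
    k gray
      e gray
        b gray
          b→j: j black — skip
        b black
        c gray
          c→d: d black — skip
          c→j: j black — skip
          l gray
            l→b: b black — skip
            l→i: i is gray → back edge
First back edge: l → i.

l→i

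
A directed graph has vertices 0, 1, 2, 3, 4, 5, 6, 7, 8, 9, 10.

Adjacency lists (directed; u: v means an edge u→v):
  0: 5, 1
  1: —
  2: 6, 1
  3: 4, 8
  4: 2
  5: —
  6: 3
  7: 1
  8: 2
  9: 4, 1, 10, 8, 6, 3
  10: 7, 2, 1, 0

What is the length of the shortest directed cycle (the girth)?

For each vertex v, BFS finds the shortest path from v back to v.
The shortest such closed walk is 8 → 2 → 6 → 3 → 8, length 4.

4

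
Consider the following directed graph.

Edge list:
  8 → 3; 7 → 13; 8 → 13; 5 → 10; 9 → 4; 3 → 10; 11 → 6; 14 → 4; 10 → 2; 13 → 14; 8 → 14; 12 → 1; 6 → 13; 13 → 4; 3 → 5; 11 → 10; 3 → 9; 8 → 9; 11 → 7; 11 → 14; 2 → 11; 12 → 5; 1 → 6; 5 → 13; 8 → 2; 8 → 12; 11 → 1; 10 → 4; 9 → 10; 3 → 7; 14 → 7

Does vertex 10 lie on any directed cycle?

10 is on a cycle iff 10 can reach itself via ≥1 edge.
10 → 2 → 11 → 10 — yes.

Yes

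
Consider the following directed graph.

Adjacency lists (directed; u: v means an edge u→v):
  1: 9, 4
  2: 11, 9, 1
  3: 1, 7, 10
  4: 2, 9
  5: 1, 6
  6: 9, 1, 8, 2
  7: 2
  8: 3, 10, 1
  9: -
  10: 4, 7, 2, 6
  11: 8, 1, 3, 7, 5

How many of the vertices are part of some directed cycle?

10

A vertex is on a directed cycle iff it belongs to a strongly connected component of size ≥ 2 (or has a self-loop).
The vertices on cycles are {1, 2, 3, 4, 5, 6, 7, 8, 10, 11} — 10 in total.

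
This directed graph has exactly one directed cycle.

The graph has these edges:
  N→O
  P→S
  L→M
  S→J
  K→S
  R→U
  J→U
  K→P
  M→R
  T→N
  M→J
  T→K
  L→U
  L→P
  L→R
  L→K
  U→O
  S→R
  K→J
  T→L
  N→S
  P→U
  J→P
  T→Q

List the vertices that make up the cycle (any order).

J, P, S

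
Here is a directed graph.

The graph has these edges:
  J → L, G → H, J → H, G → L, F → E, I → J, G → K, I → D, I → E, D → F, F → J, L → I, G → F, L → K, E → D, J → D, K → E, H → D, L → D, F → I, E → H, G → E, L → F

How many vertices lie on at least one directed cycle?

A vertex is on a directed cycle iff it belongs to a strongly connected component of size ≥ 2 (or has a self-loop).
The vertices on cycles are {D, E, F, H, I, J, K, L} — 8 in total.

8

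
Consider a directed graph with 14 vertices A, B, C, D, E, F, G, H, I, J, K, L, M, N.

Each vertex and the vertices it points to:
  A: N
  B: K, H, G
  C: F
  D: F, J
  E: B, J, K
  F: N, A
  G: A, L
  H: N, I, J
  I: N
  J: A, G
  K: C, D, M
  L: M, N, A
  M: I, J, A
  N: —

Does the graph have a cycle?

Yes

DFS with white/gray/black marking, starting from G:
G gray
  A gray
    N gray
    N black
  A black
  L gray
    M gray
      I gray
        I→N: N black — skip
      I black
      J gray
        J→A: A black — skip
        J→G: G is gray → back edge
Back edge found, so a cycle exists: G → L → M → J → G.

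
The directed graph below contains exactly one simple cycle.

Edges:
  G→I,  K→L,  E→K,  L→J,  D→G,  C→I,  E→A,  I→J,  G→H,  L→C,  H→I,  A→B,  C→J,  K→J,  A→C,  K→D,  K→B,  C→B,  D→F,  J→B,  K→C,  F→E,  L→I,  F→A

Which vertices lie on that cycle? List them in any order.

DFS with gray/black marking from F:
F gray
  A gray
    B gray
    B black
    C gray
      J gray
        J→B: B black — skip
      J black
      C→B: B black — skip
      I gray
        I→J: J black — skip
      I black
    C black
  A black
  E gray
    E→A: A black — skip
    K gray
      K→B: B black — skip
      K→C: C black — skip
      K→J: J black — skip
      L gray
        L→C: C black — skip
        L→J: J black — skip
        L→I: I black — skip
      L black
      D gray
        G gray
          G→I: I black — skip
          H gray
            H→I: I black — skip
          H black
        G black
        D→F: F is gray → back edge
Back edge closes the cycle F → E → K → D → F; its vertices are {D, E, F, K}.

D, E, F, K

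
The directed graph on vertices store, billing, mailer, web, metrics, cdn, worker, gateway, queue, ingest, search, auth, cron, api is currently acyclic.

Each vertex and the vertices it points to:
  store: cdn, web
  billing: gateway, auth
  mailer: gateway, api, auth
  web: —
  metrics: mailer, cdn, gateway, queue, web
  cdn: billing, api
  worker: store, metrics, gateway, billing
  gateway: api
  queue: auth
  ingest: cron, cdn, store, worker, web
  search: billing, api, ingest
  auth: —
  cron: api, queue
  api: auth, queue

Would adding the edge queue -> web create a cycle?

No

Adding queue→web creates a cycle iff web can already reach queue.
Explore from web: no path reaches queue. The graph stays acyclic.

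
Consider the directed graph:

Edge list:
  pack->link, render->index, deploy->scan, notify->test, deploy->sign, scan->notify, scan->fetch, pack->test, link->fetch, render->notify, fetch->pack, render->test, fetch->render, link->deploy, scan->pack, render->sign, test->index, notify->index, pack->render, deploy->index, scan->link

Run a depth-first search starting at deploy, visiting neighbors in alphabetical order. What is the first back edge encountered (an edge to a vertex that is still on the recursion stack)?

DFS from deploy (visiting neighbors in alphabetical order); mark gray on enter, black on exit:
deploy gray
  index gray
  index black
  scan gray
    fetch gray
      pack gray
        link gray
          link→deploy: deploy is gray → back edge
First back edge: link → deploy.

link->deploy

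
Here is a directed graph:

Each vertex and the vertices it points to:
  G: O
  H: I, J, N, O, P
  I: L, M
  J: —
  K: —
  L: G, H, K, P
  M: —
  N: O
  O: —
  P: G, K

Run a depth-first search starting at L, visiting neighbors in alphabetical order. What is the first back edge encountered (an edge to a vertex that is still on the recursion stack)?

DFS from L (visiting neighbors in alphabetical order); mark gray on enter, black on exit:
L gray
  G gray
    O gray
    O black
  G black
  H gray
    I gray
      I→L: L is gray → back edge
First back edge: I → L.

I→L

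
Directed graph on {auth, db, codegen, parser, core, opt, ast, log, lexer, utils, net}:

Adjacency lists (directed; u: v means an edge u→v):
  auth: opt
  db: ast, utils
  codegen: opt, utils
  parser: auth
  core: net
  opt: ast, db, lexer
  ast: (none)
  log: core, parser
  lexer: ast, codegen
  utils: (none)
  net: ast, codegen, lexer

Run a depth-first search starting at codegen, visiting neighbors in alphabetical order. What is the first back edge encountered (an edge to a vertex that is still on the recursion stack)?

lexer→codegen

DFS from codegen (visiting neighbors in alphabetical order); mark gray on enter, black on exit:
codegen gray
  opt gray
    ast gray
    ast black
    db gray
      db→ast: ast black — skip
      utils gray
      utils black
    db black
    lexer gray
      lexer→ast: ast black — skip
      lexer→codegen: codegen is gray → back edge
First back edge: lexer → codegen.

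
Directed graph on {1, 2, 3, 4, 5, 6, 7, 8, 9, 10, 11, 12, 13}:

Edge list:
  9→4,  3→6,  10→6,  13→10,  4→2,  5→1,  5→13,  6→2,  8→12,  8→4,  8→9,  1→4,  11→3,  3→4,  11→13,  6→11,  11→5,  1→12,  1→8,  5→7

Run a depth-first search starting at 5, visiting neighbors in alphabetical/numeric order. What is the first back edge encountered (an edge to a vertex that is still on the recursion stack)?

3->6

DFS from 5 (visiting neighbors in alphabetical/numeric order); mark gray on enter, black on exit:
5 gray
  1 gray
    4 gray
      2 gray
      2 black
    4 black
    8 gray
      8→4: 4 black — skip
      9 gray
        9→4: 4 black — skip
      9 black
      12 gray
      12 black
    8 black
    1→12: 12 black — skip
  1 black
  7 gray
  7 black
  13 gray
    10 gray
      6 gray
        6→2: 2 black — skip
        11 gray
          3 gray
            3→4: 4 black — skip
            3→6: 6 is gray → back edge
First back edge: 3 → 6.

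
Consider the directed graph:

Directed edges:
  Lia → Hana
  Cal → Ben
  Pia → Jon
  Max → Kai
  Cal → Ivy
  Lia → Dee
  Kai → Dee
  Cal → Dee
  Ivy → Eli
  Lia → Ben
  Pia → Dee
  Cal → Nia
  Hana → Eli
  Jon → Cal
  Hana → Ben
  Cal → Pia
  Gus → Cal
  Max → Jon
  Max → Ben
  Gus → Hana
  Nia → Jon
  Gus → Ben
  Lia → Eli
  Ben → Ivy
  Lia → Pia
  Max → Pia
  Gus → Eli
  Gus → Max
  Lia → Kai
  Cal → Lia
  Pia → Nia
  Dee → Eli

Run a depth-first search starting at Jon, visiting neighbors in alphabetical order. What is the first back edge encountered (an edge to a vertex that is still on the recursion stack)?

Pia→Jon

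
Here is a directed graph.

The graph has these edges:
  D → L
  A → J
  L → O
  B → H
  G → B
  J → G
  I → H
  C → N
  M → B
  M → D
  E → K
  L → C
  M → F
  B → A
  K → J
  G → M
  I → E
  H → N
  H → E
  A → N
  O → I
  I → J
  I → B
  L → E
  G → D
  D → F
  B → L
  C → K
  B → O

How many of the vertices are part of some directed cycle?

13

A vertex is on a directed cycle iff it belongs to a strongly connected component of size ≥ 2 (or has a self-loop).
The vertices on cycles are {A, B, C, D, E, G, H, I, J, K, L, M, O} — 13 in total.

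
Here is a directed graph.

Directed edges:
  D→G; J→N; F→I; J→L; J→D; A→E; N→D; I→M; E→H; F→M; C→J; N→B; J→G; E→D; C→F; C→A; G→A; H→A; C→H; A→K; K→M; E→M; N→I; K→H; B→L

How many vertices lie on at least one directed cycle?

6

A vertex is on a directed cycle iff it belongs to a strongly connected component of size ≥ 2 (or has a self-loop).
The vertices on cycles are {A, D, E, G, H, K} — 6 in total.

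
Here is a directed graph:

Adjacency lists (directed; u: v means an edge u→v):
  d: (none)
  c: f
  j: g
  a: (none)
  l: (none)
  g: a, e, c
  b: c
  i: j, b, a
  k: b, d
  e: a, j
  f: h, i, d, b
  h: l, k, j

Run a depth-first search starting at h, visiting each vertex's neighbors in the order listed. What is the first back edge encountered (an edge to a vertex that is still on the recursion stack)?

DFS from h (visiting each vertex's neighbors in the order listed); mark gray on enter, black on exit:
h gray
  l gray
  l black
  k gray
    b gray
      c gray
        f gray
          f→h: h is gray → back edge
First back edge: f → h.

f→h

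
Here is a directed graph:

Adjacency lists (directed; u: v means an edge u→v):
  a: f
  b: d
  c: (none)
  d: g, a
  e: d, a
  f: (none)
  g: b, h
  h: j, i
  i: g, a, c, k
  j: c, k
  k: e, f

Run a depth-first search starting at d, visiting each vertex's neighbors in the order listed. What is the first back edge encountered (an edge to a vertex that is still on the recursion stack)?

b->d

DFS from d (visiting each vertex's neighbors in the order listed); mark gray on enter, black on exit:
d gray
  g gray
    b gray
      b→d: d is gray → back edge
First back edge: b → d.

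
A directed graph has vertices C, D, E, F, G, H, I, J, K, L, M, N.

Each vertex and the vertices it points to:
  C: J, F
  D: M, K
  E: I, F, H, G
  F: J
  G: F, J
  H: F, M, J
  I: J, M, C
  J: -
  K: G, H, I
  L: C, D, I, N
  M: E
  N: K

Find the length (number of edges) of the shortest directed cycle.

3

For each vertex v, BFS finds the shortest path from v back to v.
The shortest such closed walk is M → E → I → M, length 3.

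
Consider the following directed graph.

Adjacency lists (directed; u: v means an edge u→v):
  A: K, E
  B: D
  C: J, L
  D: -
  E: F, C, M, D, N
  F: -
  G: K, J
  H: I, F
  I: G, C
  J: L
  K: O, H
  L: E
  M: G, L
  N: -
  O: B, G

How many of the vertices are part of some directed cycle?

10

A vertex is on a directed cycle iff it belongs to a strongly connected component of size ≥ 2 (or has a self-loop).
The vertices on cycles are {C, E, G, H, I, J, K, L, M, O} — 10 in total.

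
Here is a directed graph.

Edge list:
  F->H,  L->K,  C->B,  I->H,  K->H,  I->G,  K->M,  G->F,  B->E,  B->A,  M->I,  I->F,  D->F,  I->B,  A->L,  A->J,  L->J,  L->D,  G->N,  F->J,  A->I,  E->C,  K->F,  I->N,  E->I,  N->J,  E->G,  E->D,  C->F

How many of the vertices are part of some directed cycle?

8

A vertex is on a directed cycle iff it belongs to a strongly connected component of size ≥ 2 (or has a self-loop).
The vertices on cycles are {A, B, C, E, I, K, L, M} — 8 in total.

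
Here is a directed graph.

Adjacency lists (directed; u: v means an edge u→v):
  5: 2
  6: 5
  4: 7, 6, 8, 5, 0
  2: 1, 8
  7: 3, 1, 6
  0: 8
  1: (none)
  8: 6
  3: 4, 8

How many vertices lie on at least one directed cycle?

7

A vertex is on a directed cycle iff it belongs to a strongly connected component of size ≥ 2 (or has a self-loop).
The vertices on cycles are {2, 3, 4, 5, 6, 7, 8} — 7 in total.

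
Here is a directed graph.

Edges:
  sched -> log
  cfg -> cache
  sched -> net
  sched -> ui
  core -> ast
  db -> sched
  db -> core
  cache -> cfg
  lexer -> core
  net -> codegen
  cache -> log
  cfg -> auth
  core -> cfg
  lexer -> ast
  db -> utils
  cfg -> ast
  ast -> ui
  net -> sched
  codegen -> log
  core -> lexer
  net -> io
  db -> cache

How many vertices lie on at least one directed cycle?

A vertex is on a directed cycle iff it belongs to a strongly connected component of size ≥ 2 (or has a self-loop).
The vertices on cycles are {cfg, net, core, cache, lexer, sched} — 6 in total.

6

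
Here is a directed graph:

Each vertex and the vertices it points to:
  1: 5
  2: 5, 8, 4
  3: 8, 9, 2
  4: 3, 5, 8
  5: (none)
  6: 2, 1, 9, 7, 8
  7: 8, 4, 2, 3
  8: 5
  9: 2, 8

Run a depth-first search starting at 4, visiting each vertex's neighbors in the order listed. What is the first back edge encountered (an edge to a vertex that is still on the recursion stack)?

2->4

DFS from 4 (visiting each vertex's neighbors in the order listed); mark gray on enter, black on exit:
4 gray
  3 gray
    8 gray
      5 gray
      5 black
    8 black
    9 gray
      2 gray
        2→5: 5 black — skip
        2→8: 8 black — skip
        2→4: 4 is gray → back edge
First back edge: 2 → 4.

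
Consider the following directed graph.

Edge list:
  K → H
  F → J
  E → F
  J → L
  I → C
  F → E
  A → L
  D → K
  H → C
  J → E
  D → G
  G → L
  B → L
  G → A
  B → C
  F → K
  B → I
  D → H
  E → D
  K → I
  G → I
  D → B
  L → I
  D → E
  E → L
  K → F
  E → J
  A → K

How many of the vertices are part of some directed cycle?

A vertex is on a directed cycle iff it belongs to a strongly connected component of size ≥ 2 (or has a self-loop).
The vertices on cycles are {A, D, E, F, G, J, K} — 7 in total.

7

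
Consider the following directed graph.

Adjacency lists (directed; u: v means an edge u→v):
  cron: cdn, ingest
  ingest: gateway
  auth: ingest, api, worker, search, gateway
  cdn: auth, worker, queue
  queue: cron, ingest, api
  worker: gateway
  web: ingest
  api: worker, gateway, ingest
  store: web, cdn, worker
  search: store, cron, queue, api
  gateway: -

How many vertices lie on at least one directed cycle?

6

A vertex is on a directed cycle iff it belongs to a strongly connected component of size ≥ 2 (or has a self-loop).
The vertices on cycles are {cdn, auth, cron, queue, store, search} — 6 in total.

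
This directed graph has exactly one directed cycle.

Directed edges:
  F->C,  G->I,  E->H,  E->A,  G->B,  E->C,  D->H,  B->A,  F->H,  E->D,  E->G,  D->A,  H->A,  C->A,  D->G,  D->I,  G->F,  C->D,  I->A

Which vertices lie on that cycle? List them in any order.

C, D, F, G

DFS with gray/black marking from D:
D gray
  I gray
    A gray
    A black
  I black
  H gray
    H→A: A black — skip
  H black
  D→A: A black — skip
  G gray
    B gray
      B→A: A black — skip
    B black
    F gray
      F→H: H black — skip
      C gray
        C→A: A black — skip
        C→D: D is gray → back edge
Back edge closes the cycle D → G → F → C → D; its vertices are {C, D, F, G}.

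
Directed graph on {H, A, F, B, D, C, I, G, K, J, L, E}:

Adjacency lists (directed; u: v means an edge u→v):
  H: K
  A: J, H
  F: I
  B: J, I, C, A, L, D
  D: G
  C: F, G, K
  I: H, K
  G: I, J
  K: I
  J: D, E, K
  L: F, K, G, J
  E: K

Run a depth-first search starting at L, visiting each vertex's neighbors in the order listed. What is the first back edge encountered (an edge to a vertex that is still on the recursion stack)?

DFS from L (visiting each vertex's neighbors in the order listed); mark gray on enter, black on exit:
L gray
  F gray
    I gray
      H gray
        K gray
          K→I: I is gray → back edge
First back edge: K → I.

K->I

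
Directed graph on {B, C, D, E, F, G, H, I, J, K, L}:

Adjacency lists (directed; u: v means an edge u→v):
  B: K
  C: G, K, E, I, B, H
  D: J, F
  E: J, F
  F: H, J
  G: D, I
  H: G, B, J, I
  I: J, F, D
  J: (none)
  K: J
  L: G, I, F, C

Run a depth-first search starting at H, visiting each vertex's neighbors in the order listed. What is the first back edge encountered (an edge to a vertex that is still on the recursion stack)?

F→H

DFS from H (visiting each vertex's neighbors in the order listed); mark gray on enter, black on exit:
H gray
  G gray
    D gray
      J gray
      J black
      F gray
        F→H: H is gray → back edge
First back edge: F → H.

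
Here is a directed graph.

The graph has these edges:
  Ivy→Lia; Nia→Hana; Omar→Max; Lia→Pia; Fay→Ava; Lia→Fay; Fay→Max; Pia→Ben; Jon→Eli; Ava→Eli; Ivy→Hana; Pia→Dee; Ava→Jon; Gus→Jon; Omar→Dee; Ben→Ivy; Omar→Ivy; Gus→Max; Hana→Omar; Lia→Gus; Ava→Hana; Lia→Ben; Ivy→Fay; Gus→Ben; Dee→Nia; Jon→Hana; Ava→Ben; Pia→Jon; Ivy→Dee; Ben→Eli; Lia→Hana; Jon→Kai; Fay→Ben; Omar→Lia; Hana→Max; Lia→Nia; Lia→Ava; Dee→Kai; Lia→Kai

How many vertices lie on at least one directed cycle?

A vertex is on a directed cycle iff it belongs to a strongly connected component of size ≥ 2 (or has a self-loop).
The vertices on cycles are {Ava, Ben, Dee, Fay, Gus, Ivy, Jon, Lia, Nia, Pia, Hana, Omar} — 12 in total.

12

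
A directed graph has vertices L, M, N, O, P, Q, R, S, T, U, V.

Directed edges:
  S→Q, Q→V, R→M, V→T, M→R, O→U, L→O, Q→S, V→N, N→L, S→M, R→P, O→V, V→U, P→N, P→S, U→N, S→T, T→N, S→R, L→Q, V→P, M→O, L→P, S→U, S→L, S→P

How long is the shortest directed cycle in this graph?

For each vertex v, BFS finds the shortest path from v back to v.
The shortest such closed walk is S → Q → S, length 2.

2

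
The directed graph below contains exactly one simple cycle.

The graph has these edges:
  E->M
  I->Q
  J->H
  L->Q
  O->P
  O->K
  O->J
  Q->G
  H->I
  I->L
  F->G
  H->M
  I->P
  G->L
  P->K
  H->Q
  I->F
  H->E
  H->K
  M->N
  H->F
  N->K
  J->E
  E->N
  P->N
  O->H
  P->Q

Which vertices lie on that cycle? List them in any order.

DFS with gray/black marking from L:
L gray
  Q gray
    G gray
      G→L: L is gray → back edge
Back edge closes the cycle L → Q → G → L; its vertices are {G, L, Q}.

G, L, Q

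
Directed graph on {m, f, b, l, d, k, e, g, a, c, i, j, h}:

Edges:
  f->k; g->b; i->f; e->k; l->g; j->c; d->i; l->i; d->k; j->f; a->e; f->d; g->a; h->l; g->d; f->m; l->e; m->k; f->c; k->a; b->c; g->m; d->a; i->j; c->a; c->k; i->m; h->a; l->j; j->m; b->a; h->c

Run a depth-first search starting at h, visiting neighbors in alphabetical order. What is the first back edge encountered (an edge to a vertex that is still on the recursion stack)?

k->a

DFS from h (visiting neighbors in alphabetical order); mark gray on enter, black on exit:
h gray
  a gray
    e gray
      k gray
        k→a: a is gray → back edge
First back edge: k → a.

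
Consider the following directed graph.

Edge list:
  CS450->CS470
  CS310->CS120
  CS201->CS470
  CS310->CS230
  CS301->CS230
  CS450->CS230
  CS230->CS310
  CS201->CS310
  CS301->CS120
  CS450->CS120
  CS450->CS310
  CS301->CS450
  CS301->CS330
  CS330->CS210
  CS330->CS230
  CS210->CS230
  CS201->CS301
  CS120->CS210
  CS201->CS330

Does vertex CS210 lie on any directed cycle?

Yes

CS210 is on a cycle iff CS210 can reach itself via ≥1 edge.
CS210 → CS230 → CS310 → CS120 → CS210 — yes.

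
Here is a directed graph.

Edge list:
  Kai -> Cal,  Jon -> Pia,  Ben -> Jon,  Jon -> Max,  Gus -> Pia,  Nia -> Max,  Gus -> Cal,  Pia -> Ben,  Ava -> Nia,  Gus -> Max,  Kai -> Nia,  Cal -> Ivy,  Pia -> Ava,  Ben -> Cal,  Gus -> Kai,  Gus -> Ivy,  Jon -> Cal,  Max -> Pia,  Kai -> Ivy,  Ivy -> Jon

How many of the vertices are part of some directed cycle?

8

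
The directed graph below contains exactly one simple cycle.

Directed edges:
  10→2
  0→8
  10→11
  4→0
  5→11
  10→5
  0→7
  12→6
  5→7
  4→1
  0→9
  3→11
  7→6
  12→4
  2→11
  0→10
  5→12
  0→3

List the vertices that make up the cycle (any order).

0, 4, 5, 10, 12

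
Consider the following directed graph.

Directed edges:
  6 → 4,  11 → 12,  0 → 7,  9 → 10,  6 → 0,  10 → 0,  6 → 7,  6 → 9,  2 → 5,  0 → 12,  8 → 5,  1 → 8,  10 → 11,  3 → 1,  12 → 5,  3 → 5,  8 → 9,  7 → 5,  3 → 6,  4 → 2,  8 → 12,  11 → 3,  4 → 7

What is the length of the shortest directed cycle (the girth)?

5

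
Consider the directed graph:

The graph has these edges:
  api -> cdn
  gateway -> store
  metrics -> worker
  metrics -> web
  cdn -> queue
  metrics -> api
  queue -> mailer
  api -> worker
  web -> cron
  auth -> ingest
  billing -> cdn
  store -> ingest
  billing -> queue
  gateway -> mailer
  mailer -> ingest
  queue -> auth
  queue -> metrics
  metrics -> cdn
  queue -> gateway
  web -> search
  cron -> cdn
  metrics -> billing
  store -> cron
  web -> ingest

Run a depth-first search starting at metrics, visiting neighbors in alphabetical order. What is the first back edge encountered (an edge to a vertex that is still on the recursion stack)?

DFS from metrics (visiting neighbors in alphabetical order); mark gray on enter, black on exit:
metrics gray
  api gray
    cdn gray
      queue gray
        auth gray
          ingest gray
          ingest black
        auth black
        gateway gray
          mailer gray
            mailer→ingest: ingest black — skip
          mailer black
          store gray
            cron gray
              cron→cdn: cdn is gray → back edge
First back edge: cron → cdn.

cron->cdn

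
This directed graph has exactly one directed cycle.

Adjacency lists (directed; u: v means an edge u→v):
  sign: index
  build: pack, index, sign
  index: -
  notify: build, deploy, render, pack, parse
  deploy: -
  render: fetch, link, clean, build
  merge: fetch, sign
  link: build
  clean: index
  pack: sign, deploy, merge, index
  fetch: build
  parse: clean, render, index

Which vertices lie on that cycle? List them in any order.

DFS with gray/black marking from pack:
pack gray
  sign gray
    index gray
    index black
  sign black
  deploy gray
  deploy black
  merge gray
    fetch gray
      build gray
        build→pack: pack is gray → back edge
Back edge closes the cycle pack → merge → fetch → build → pack; its vertices are {pack, build, fetch, merge}.

pack, build, fetch, merge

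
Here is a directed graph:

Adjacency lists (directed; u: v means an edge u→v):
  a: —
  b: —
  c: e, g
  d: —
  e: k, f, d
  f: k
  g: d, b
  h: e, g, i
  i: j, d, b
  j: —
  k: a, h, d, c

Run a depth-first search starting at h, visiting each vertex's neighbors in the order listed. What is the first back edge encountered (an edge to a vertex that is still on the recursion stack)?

k→h

DFS from h (visiting each vertex's neighbors in the order listed); mark gray on enter, black on exit:
h gray
  e gray
    k gray
      a gray
      a black
      k→h: h is gray → back edge
First back edge: k → h.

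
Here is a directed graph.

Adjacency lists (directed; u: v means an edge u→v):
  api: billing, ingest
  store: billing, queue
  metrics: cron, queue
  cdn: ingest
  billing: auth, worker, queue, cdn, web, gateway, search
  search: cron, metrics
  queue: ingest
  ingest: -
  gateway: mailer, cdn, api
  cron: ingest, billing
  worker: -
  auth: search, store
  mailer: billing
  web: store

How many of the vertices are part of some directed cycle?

10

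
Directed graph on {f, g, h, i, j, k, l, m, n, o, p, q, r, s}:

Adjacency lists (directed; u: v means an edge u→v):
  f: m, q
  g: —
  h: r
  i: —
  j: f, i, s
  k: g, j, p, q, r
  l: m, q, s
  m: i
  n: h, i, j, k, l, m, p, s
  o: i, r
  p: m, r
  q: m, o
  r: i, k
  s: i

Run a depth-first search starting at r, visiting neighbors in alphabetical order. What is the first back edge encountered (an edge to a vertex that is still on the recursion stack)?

DFS from r (visiting neighbors in alphabetical order); mark gray on enter, black on exit:
r gray
  i gray
  i black
  k gray
    g gray
    g black
    j gray
      f gray
        m gray
          m→i: i black — skip
        m black
        q gray
          q→m: m black — skip
          o gray
            o→i: i black — skip
            o→r: r is gray → back edge
First back edge: o → r.

o->r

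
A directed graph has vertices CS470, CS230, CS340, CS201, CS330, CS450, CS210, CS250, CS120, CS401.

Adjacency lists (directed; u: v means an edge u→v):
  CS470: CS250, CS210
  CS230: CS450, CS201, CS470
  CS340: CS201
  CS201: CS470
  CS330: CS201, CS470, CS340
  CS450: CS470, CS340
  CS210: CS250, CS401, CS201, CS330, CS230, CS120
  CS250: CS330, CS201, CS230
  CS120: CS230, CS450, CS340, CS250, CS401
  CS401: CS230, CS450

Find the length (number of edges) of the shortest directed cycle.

3

For each vertex v, BFS finds the shortest path from v back to v.
The shortest such closed walk is CS210 → CS201 → CS470 → CS210, length 3.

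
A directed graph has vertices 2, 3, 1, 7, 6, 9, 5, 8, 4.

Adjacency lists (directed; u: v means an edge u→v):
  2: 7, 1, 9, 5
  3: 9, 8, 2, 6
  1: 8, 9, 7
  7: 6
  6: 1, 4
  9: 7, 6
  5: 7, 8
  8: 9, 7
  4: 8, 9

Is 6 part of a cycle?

Yes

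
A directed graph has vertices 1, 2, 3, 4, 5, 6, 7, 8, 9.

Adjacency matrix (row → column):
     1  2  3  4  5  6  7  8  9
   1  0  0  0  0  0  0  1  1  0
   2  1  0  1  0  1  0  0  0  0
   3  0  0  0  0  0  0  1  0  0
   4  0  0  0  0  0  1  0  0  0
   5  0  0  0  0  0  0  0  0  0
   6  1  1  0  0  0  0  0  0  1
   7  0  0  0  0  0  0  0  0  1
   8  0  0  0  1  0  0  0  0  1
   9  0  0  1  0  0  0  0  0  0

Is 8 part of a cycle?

8 is on a cycle iff 8 can reach itself via ≥1 edge.
8 → 4 → 6 → 1 → 8 — yes.

Yes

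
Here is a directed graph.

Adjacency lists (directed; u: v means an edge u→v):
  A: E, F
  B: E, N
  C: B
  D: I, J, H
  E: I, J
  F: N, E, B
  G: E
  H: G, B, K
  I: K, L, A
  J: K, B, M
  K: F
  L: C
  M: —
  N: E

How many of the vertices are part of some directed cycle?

10

A vertex is on a directed cycle iff it belongs to a strongly connected component of size ≥ 2 (or has a self-loop).
The vertices on cycles are {A, B, C, E, F, I, J, K, L, N} — 10 in total.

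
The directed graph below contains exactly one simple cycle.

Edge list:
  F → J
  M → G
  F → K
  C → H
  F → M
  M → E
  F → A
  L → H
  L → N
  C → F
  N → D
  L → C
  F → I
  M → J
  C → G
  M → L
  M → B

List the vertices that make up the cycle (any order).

DFS with gray/black marking from C:
C gray
  G gray
  G black
  H gray
  H black
  F gray
    I gray
    I black
    J gray
    J black
    K gray
    K black
    A gray
    A black
    M gray
      L gray
        N gray
          D gray
          D black
        N black
        L→C: C is gray → back edge
Back edge closes the cycle C → F → M → L → C; its vertices are {C, F, L, M}.

C, F, L, M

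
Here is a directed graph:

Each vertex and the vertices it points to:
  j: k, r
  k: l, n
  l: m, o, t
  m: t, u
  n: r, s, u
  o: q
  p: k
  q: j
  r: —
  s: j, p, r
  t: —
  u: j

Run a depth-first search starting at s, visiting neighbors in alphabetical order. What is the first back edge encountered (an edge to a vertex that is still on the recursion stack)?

u->j

DFS from s (visiting neighbors in alphabetical order); mark gray on enter, black on exit:
s gray
  j gray
    k gray
      l gray
        m gray
          t gray
          t black
          u gray
            u→j: j is gray → back edge
First back edge: u → j.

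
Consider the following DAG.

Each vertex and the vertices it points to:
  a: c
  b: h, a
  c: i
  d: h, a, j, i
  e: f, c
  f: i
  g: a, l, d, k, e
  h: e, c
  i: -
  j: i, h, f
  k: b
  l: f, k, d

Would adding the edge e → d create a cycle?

Yes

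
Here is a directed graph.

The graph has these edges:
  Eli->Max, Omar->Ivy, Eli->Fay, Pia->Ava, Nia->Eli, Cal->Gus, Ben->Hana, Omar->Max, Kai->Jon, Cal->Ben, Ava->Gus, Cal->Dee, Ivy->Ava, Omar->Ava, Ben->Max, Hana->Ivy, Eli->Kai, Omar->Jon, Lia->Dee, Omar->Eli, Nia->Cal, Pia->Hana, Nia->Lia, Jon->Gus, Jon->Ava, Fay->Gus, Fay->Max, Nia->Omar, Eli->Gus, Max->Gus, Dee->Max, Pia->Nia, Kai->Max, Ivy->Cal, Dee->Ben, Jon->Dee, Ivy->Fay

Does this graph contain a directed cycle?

DFS with white/gray/black marking, starting from Eli:
Eli gray
  Kai gray
    Jon gray
      Ava gray
        Gus gray
        Gus black
      Ava black
      Dee gray
        Ben gray
          Hana gray
            Ivy gray
              Cal gray
                Cal→Dee: Dee is gray → back edge
Back edge found, so a cycle exists: Dee → Ben → Hana → Ivy → Cal → Dee.

Yes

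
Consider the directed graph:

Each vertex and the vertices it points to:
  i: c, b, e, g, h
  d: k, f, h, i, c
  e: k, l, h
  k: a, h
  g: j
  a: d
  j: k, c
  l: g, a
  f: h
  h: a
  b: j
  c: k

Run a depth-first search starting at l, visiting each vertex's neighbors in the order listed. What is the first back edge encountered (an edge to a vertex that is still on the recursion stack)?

d->k

DFS from l (visiting each vertex's neighbors in the order listed); mark gray on enter, black on exit:
l gray
  g gray
    j gray
      k gray
        a gray
          d gray
            d→k: k is gray → back edge
First back edge: d → k.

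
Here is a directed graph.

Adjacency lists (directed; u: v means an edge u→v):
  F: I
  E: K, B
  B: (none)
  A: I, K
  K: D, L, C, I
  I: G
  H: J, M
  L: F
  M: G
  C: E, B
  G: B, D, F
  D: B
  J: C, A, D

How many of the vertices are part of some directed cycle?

6

A vertex is on a directed cycle iff it belongs to a strongly connected component of size ≥ 2 (or has a self-loop).
The vertices on cycles are {C, E, F, G, I, K} — 6 in total.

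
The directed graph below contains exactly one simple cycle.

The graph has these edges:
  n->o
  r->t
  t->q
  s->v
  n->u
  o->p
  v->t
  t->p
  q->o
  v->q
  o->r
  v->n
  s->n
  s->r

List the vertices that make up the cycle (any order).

o, q, r, t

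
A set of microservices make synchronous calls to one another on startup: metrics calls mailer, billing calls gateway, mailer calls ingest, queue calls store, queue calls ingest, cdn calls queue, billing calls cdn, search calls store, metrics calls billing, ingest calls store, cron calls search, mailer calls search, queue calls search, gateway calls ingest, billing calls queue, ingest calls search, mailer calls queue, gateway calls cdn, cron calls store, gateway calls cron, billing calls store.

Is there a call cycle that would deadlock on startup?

No

DFS with white/gray/black marking, starting from store:
store gray
store black
ingest gray
  ingest→store: store black — skip
  search gray
    search→store: store black — skip
  search black
ingest black
queue gray
  queue→ingest: ingest black — skip
  queue→search: search black — skip
  queue→store: store black — skip
queue black
cron gray
  cron→store: store black — skip
  cron→search: search black — skip
cron black
cdn gray
  cdn→queue: queue black — skip
cdn black
mailer gray
  mailer→ingest: ingest black — skip
  mailer→search: search black — skip
  mailer→queue: queue black — skip
mailer black
gateway gray
  gateway→cron: cron black — skip
  gateway→ingest: ingest black — skip
  gateway→cdn: cdn black — skip
gateway black
billing gray
  billing→cdn: cdn black — skip
  billing→gateway: gateway black — skip
  billing→store: store black — skip
  billing→queue: queue black — skip
billing black
metrics gray
  metrics→billing: billing black — skip
  metrics→mailer: mailer black — skip
metrics black
Every edge goes to a white or black vertex — no back edge, so the graph is acyclic.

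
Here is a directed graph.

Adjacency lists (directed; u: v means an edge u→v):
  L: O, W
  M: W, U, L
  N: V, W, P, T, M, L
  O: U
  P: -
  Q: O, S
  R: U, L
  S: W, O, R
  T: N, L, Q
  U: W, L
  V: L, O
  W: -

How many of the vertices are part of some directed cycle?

A vertex is on a directed cycle iff it belongs to a strongly connected component of size ≥ 2 (or has a self-loop).
The vertices on cycles are {L, N, O, T, U} — 5 in total.

5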